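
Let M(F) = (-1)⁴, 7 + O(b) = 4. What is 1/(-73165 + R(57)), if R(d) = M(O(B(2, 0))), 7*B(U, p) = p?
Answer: -1/73164 ≈ -1.3668e-5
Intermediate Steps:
B(U, p) = p/7
O(b) = -3 (O(b) = -7 + 4 = -3)
M(F) = 1
R(d) = 1
1/(-73165 + R(57)) = 1/(-73165 + 1) = 1/(-73164) = -1/73164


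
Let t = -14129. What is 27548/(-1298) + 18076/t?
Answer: -206344170/9169721 ≈ -22.503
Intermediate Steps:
27548/(-1298) + 18076/t = 27548/(-1298) + 18076/(-14129) = 27548*(-1/1298) + 18076*(-1/14129) = -13774/649 - 18076/14129 = -206344170/9169721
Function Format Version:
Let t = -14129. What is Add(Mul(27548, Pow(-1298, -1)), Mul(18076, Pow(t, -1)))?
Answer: Rational(-206344170, 9169721) ≈ -22.503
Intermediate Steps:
Add(Mul(27548, Pow(-1298, -1)), Mul(18076, Pow(t, -1))) = Add(Mul(27548, Pow(-1298, -1)), Mul(18076, Pow(-14129, -1))) = Add(Mul(27548, Rational(-1, 1298)), Mul(18076, Rational(-1, 14129))) = Add(Rational(-13774, 649), Rational(-18076, 14129)) = Rational(-206344170, 9169721)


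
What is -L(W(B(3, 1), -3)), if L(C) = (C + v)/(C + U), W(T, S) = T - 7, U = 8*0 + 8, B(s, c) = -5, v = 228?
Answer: 54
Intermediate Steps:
U = 8 (U = 0 + 8 = 8)
W(T, S) = -7 + T
L(C) = (228 + C)/(8 + C) (L(C) = (C + 228)/(C + 8) = (228 + C)/(8 + C))
-L(W(B(3, 1), -3)) = -(228 + (-7 - 5))/(8 + (-7 - 5)) = -(228 - 12)/(8 - 12) = -216/(-4) = -(-1)*216/4 = -1*(-54) = 54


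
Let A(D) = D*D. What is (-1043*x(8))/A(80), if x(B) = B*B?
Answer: -1043/100 ≈ -10.430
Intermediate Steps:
x(B) = B²
A(D) = D²
(-1043*x(8))/A(80) = (-1043*8²)/(80²) = -1043*64/6400 = -66752*1/6400 = -1043/100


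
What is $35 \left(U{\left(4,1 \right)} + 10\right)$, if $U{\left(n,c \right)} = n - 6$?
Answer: $280$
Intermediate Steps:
$U{\left(n,c \right)} = -6 + n$ ($U{\left(n,c \right)} = n - 6 = -6 + n$)
$35 \left(U{\left(4,1 \right)} + 10\right) = 35 \left(\left(-6 + 4\right) + 10\right) = 35 \left(-2 + 10\right) = 35 \cdot 8 = 280$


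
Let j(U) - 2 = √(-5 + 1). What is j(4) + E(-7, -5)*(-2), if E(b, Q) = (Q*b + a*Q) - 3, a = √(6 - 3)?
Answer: -62 + 2*I + 10*√3 ≈ -44.68 + 2.0*I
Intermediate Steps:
a = √3 ≈ 1.7320
E(b, Q) = -3 + Q*b + Q*√3 (E(b, Q) = (Q*b + √3*Q) - 3 = (Q*b + Q*√3) - 3 = -3 + Q*b + Q*√3)
j(U) = 2 + 2*I (j(U) = 2 + √(-5 + 1) = 2 + √(-4) = 2 + 2*I)
j(4) + E(-7, -5)*(-2) = (2 + 2*I) + (-3 - 5*(-7) - 5*√3)*(-2) = (2 + 2*I) + (-3 + 35 - 5*√3)*(-2) = (2 + 2*I) + (32 - 5*√3)*(-2) = (2 + 2*I) + (-64 + 10*√3) = -62 + 2*I + 10*√3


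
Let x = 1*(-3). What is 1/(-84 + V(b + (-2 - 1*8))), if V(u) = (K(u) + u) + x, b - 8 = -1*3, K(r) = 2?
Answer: -1/90 ≈ -0.011111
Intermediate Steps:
x = -3
b = 5 (b = 8 - 1*3 = 8 - 3 = 5)
V(u) = -1 + u (V(u) = (2 + u) - 3 = -1 + u)
1/(-84 + V(b + (-2 - 1*8))) = 1/(-84 + (-1 + (5 + (-2 - 1*8)))) = 1/(-84 + (-1 + (5 + (-2 - 8)))) = 1/(-84 + (-1 + (5 - 10))) = 1/(-84 + (-1 - 5)) = 1/(-84 - 6) = 1/(-90) = -1/90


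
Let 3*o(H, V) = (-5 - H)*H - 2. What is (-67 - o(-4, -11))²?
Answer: 41209/9 ≈ 4578.8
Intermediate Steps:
o(H, V) = -⅔ + H*(-5 - H)/3 (o(H, V) = ((-5 - H)*H - 2)/3 = (H*(-5 - H) - 2)/3 = (-2 + H*(-5 - H))/3 = -⅔ + H*(-5 - H)/3)
(-67 - o(-4, -11))² = (-67 - (-⅔ - 5/3*(-4) - ⅓*(-4)²))² = (-67 - (-⅔ + 20/3 - ⅓*16))² = (-67 - (-⅔ + 20/3 - 16/3))² = (-67 - 1*⅔)² = (-67 - ⅔)² = (-203/3)² = 41209/9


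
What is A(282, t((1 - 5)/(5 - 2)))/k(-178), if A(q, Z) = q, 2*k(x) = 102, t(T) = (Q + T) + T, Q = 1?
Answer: 94/17 ≈ 5.5294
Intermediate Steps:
t(T) = 1 + 2*T (t(T) = (1 + T) + T = 1 + 2*T)
k(x) = 51 (k(x) = (½)*102 = 51)
A(282, t((1 - 5)/(5 - 2)))/k(-178) = 282/51 = 282*(1/51) = 94/17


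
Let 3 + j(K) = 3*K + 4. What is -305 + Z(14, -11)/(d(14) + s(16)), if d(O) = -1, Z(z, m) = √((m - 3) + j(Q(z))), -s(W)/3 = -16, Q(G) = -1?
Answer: -305 + 4*I/47 ≈ -305.0 + 0.085106*I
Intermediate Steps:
s(W) = 48 (s(W) = -3*(-16) = 48)
j(K) = 1 + 3*K (j(K) = -3 + (3*K + 4) = -3 + (4 + 3*K) = 1 + 3*K)
Z(z, m) = √(-5 + m) (Z(z, m) = √((m - 3) + (1 + 3*(-1))) = √((-3 + m) + (1 - 3)) = √((-3 + m) - 2) = √(-5 + m))
-305 + Z(14, -11)/(d(14) + s(16)) = -305 + √(-5 - 11)/(-1 + 48) = -305 + √(-16)/47 = -305 + (4*I)*(1/47) = -305 + 4*I/47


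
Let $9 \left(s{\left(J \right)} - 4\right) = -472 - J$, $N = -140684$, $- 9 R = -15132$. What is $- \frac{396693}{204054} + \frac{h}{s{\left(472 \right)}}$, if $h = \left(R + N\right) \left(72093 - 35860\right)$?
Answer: $\frac{770785941634227}{15440086} \approx 4.9921 \cdot 10^{7}$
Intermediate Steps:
$R = \frac{5044}{3}$ ($R = \left(- \frac{1}{9}\right) \left(-15132\right) = \frac{5044}{3} \approx 1681.3$)
$s{\left(J \right)} = - \frac{436}{9} - \frac{J}{9}$ ($s{\left(J \right)} = 4 + \frac{-472 - J}{9} = 4 - \left(\frac{472}{9} + \frac{J}{9}\right) = - \frac{436}{9} - \frac{J}{9}$)
$h = - \frac{15109450864}{3}$ ($h = \left(\frac{5044}{3} - 140684\right) \left(72093 - 35860\right) = \left(- \frac{417008}{3}\right) 36233 = - \frac{15109450864}{3} \approx -5.0365 \cdot 10^{9}$)
$- \frac{396693}{204054} + \frac{h}{s{\left(472 \right)}} = - \frac{396693}{204054} - \frac{15109450864}{3 \left(- \frac{436}{9} - \frac{472}{9}\right)} = \left(-396693\right) \frac{1}{204054} - \frac{15109450864}{3 \left(- \frac{436}{9} - \frac{472}{9}\right)} = - \frac{132231}{68018} - \frac{15109450864}{3 \left(- \frac{908}{9}\right)} = - \frac{132231}{68018} - - \frac{11332088148}{227} = - \frac{132231}{68018} + \frac{11332088148}{227} = \frac{770785941634227}{15440086}$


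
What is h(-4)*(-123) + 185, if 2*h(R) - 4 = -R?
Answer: -307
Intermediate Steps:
h(R) = 2 - R/2 (h(R) = 2 + (-R)/2 = 2 - R/2)
h(-4)*(-123) + 185 = (2 - ½*(-4))*(-123) + 185 = (2 + 2)*(-123) + 185 = 4*(-123) + 185 = -492 + 185 = -307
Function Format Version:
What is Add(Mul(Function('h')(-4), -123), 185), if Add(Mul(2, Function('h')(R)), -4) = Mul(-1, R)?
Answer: -307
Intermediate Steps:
Function('h')(R) = Add(2, Mul(Rational(-1, 2), R)) (Function('h')(R) = Add(2, Mul(Rational(1, 2), Mul(-1, R))) = Add(2, Mul(Rational(-1, 2), R)))
Add(Mul(Function('h')(-4), -123), 185) = Add(Mul(Add(2, Mul(Rational(-1, 2), -4)), -123), 185) = Add(Mul(Add(2, 2), -123), 185) = Add(Mul(4, -123), 185) = Add(-492, 185) = -307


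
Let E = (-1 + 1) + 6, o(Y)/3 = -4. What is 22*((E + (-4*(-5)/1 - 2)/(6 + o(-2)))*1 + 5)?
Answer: 176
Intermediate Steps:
o(Y) = -12 (o(Y) = 3*(-4) = -12)
E = 6 (E = 0 + 6 = 6)
22*((E + (-4*(-5)/1 - 2)/(6 + o(-2)))*1 + 5) = 22*((6 + (-4*(-5)/1 - 2)/(6 - 12))*1 + 5) = 22*((6 + (20*1 - 2)/(-6))*1 + 5) = 22*((6 + (20 - 2)*(-⅙))*1 + 5) = 22*((6 + 18*(-⅙))*1 + 5) = 22*((6 - 3)*1 + 5) = 22*(3*1 + 5) = 22*(3 + 5) = 22*8 = 176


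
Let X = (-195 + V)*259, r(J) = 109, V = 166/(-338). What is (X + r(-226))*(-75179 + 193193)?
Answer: -77511785838/13 ≈ -5.9624e+9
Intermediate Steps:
V = -83/169 (V = 166*(-1/338) = -83/169 ≈ -0.49112)
X = -8556842/169 (X = (-195 - 83/169)*259 = -33038/169*259 = -8556842/169 ≈ -50632.)
(X + r(-226))*(-75179 + 193193) = (-8556842/169 + 109)*(-75179 + 193193) = -8538421/169*118014 = -77511785838/13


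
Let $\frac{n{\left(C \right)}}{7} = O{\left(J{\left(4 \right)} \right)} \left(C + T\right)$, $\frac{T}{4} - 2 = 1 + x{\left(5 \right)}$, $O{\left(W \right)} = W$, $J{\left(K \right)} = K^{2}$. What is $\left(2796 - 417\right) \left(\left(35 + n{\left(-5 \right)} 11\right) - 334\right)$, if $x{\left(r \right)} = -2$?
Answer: $-3642249$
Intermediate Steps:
$T = 4$ ($T = 8 + 4 \left(1 - 2\right) = 8 + 4 \left(-1\right) = 8 - 4 = 4$)
$n{\left(C \right)} = 448 + 112 C$ ($n{\left(C \right)} = 7 \cdot 4^{2} \left(C + 4\right) = 7 \cdot 16 \left(4 + C\right) = 7 \left(64 + 16 C\right) = 448 + 112 C$)
$\left(2796 - 417\right) \left(\left(35 + n{\left(-5 \right)} 11\right) - 334\right) = \left(2796 - 417\right) \left(\left(35 + \left(448 + 112 \left(-5\right)\right) 11\right) - 334\right) = 2379 \left(\left(35 + \left(448 - 560\right) 11\right) - 334\right) = 2379 \left(\left(35 - 1232\right) - 334\right) = 2379 \left(-1197 - 334\right) = 2379 \left(-1531\right) = -3642249$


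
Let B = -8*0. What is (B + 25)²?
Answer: 625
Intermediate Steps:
B = 0
(B + 25)² = (0 + 25)² = 25² = 625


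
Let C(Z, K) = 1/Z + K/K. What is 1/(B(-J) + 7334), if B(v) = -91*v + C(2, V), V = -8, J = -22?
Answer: 2/10667 ≈ 0.00018749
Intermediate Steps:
C(Z, K) = 1 + 1/Z (C(Z, K) = 1/Z + 1 = 1 + 1/Z)
B(v) = 3/2 - 91*v (B(v) = -91*v + (1 + 2)/2 = -91*v + (½)*3 = -91*v + 3/2 = 3/2 - 91*v)
1/(B(-J) + 7334) = 1/((3/2 - (-91)*(-22)) + 7334) = 1/((3/2 - 91*22) + 7334) = 1/((3/2 - 2002) + 7334) = 1/(-4001/2 + 7334) = 1/(10667/2) = 2/10667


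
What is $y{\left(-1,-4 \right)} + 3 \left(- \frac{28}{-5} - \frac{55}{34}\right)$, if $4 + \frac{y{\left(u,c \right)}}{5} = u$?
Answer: $- \frac{2219}{170} \approx -13.053$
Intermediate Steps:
$y{\left(u,c \right)} = -20 + 5 u$
$y{\left(-1,-4 \right)} + 3 \left(- \frac{28}{-5} - \frac{55}{34}\right) = \left(-20 + 5 \left(-1\right)\right) + 3 \left(- \frac{28}{-5} - \frac{55}{34}\right) = \left(-20 - 5\right) + 3 \left(\left(-28\right) \left(- \frac{1}{5}\right) - \frac{55}{34}\right) = -25 + 3 \left(\frac{28}{5} - \frac{55}{34}\right) = -25 + 3 \cdot \frac{677}{170} = -25 + \frac{2031}{170} = - \frac{2219}{170}$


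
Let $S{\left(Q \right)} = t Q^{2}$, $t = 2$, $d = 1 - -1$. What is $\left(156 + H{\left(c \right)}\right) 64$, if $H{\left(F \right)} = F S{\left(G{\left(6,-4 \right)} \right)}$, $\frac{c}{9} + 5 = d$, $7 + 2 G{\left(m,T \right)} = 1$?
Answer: $-21120$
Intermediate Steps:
$d = 2$ ($d = 1 + 1 = 2$)
$G{\left(m,T \right)} = -3$ ($G{\left(m,T \right)} = - \frac{7}{2} + \frac{1}{2} \cdot 1 = - \frac{7}{2} + \frac{1}{2} = -3$)
$c = -27$ ($c = -45 + 9 \cdot 2 = -45 + 18 = -27$)
$S{\left(Q \right)} = 2 Q^{2}$
$H{\left(F \right)} = 18 F$ ($H{\left(F \right)} = F 2 \left(-3\right)^{2} = F 2 \cdot 9 = F 18 = 18 F$)
$\left(156 + H{\left(c \right)}\right) 64 = \left(156 + 18 \left(-27\right)\right) 64 = \left(156 - 486\right) 64 = \left(-330\right) 64 = -21120$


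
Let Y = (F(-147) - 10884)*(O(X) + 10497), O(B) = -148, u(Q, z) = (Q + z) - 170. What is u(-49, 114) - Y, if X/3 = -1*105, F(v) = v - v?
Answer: 112638411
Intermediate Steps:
F(v) = 0
X = -315 (X = 3*(-1*105) = 3*(-105) = -315)
u(Q, z) = -170 + Q + z
Y = -112638516 (Y = (0 - 10884)*(-148 + 10497) = -10884*10349 = -112638516)
u(-49, 114) - Y = (-170 - 49 + 114) - 1*(-112638516) = -105 + 112638516 = 112638411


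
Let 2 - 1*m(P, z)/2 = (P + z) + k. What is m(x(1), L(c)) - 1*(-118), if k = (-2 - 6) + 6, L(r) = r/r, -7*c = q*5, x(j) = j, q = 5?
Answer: 122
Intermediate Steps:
c = -25/7 (c = -5*5/7 = -⅐*25 = -25/7 ≈ -3.5714)
L(r) = 1
k = -2 (k = -8 + 6 = -2)
m(P, z) = 8 - 2*P - 2*z (m(P, z) = 4 - 2*((P + z) - 2) = 4 - 2*(-2 + P + z) = 4 + (4 - 2*P - 2*z) = 8 - 2*P - 2*z)
m(x(1), L(c)) - 1*(-118) = (8 - 2*1 - 2*1) - 1*(-118) = (8 - 2 - 2) + 118 = 4 + 118 = 122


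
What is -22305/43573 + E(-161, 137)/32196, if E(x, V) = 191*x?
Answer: -2058045103/1402876308 ≈ -1.4670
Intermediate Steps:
-22305/43573 + E(-161, 137)/32196 = -22305/43573 + (191*(-161))/32196 = -22305*1/43573 - 30751*1/32196 = -22305/43573 - 30751/32196 = -2058045103/1402876308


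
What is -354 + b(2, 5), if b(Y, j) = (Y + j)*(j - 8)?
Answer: -375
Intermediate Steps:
b(Y, j) = (-8 + j)*(Y + j) (b(Y, j) = (Y + j)*(-8 + j) = (-8 + j)*(Y + j))
-354 + b(2, 5) = -354 + (5**2 - 8*2 - 8*5 + 2*5) = -354 + (25 - 16 - 40 + 10) = -354 - 21 = -375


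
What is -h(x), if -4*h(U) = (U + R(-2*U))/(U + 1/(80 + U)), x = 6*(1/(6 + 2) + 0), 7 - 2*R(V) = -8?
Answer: 10659/3940 ≈ 2.7053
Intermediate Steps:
R(V) = 15/2 (R(V) = 7/2 - ½*(-8) = 7/2 + 4 = 15/2)
x = ¾ (x = 6*(1/8 + 0) = 6*(⅛ + 0) = 6*(⅛) = ¾ ≈ 0.75000)
h(U) = -(15/2 + U)/(4*(U + 1/(80 + U))) (h(U) = -(U + 15/2)/(4*(U + 1/(80 + U))) = -(15/2 + U)/(4*(U + 1/(80 + U))))
-h(x) = -(-1200 - 175*¾ - 2*(¾)²)/(8*(1 + (¾)² + 80*(¾))) = -(-1200 - 525/4 - 2*9/16)/(8*(1 + 9/16 + 60)) = -(-1200 - 525/4 - 9/8)/(8*985/16) = -16*(-10659)/(8*985*8) = -1*(-10659/3940) = 10659/3940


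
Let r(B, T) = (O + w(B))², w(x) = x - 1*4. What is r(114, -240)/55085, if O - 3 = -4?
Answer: 11881/55085 ≈ 0.21568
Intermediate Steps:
O = -1 (O = 3 - 4 = -1)
w(x) = -4 + x (w(x) = x - 4 = -4 + x)
r(B, T) = (-5 + B)² (r(B, T) = (-1 + (-4 + B))² = (-5 + B)²)
r(114, -240)/55085 = (-5 + 114)²/55085 = 109²*(1/55085) = 11881*(1/55085) = 11881/55085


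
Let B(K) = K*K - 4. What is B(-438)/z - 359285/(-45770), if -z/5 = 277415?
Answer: 19582988983/2539456910 ≈ 7.7115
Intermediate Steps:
z = -1387075 (z = -5*277415 = -1387075)
B(K) = -4 + K² (B(K) = K² - 4 = -4 + K²)
B(-438)/z - 359285/(-45770) = (-4 + (-438)²)/(-1387075) - 359285/(-45770) = (-4 + 191844)*(-1/1387075) - 359285*(-1/45770) = 191840*(-1/1387075) + 71857/9154 = -38368/277415 + 71857/9154 = 19582988983/2539456910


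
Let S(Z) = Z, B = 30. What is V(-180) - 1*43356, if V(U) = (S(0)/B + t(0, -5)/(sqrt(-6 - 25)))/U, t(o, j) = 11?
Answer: -43356 + 11*I*sqrt(31)/5580 ≈ -43356.0 + 0.010976*I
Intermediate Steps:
V(U) = -11*I*sqrt(31)/(31*U) (V(U) = (0/30 + 11/(sqrt(-6 - 25)))/U = (0*(1/30) + 11/(sqrt(-31)))/U = (0 + 11/((I*sqrt(31))))/U = (0 + 11*(-I*sqrt(31)/31))/U = (0 - 11*I*sqrt(31)/31)/U = (-11*I*sqrt(31)/31)/U = -11*I*sqrt(31)/(31*U))
V(-180) - 1*43356 = -11/31*I*sqrt(31)/(-180) - 1*43356 = -11/31*I*sqrt(31)*(-1/180) - 43356 = 11*I*sqrt(31)/5580 - 43356 = -43356 + 11*I*sqrt(31)/5580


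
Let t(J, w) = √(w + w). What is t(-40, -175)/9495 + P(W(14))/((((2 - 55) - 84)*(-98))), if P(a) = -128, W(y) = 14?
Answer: -64/6713 + I*√14/1899 ≈ -0.0095337 + 0.0019703*I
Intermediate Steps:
t(J, w) = √2*√w (t(J, w) = √(2*w) = √2*√w)
t(-40, -175)/9495 + P(W(14))/((((2 - 55) - 84)*(-98))) = (√2*√(-175))/9495 - 128*(-1/(98*((2 - 55) - 84))) = (√2*(5*I*√7))*(1/9495) - 128*(-1/(98*(-53 - 84))) = (5*I*√14)*(1/9495) - 128/((-137*(-98))) = I*√14/1899 - 128/13426 = I*√14/1899 - 128*1/13426 = I*√14/1899 - 64/6713 = -64/6713 + I*√14/1899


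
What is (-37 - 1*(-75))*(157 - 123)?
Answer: 1292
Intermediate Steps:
(-37 - 1*(-75))*(157 - 123) = (-37 + 75)*34 = 38*34 = 1292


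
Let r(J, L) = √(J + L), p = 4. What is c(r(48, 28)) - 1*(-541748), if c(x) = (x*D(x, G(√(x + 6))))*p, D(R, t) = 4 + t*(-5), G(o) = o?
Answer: 541748 - 40*√(114 + 38*√19) + 32*√19 ≈ 5.4122e+5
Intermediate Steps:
D(R, t) = 4 - 5*t
c(x) = 4*x*(4 - 5*√(6 + x)) (c(x) = (x*(4 - 5*√(x + 6)))*4 = (x*(4 - 5*√(6 + x)))*4 = 4*x*(4 - 5*√(6 + x)))
c(r(48, 28)) - 1*(-541748) = 4*√(48 + 28)*(4 - 5*√(6 + √(48 + 28))) - 1*(-541748) = 4*√76*(4 - 5*√(6 + √76)) + 541748 = 4*(2*√19)*(4 - 5*√(6 + 2*√19)) + 541748 = 8*√19*(4 - 5*√(6 + 2*√19)) + 541748 = 541748 + 8*√19*(4 - 5*√(6 + 2*√19))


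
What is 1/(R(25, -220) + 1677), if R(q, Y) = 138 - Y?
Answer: 1/2035 ≈ 0.00049140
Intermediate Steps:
1/(R(25, -220) + 1677) = 1/((138 - 1*(-220)) + 1677) = 1/((138 + 220) + 1677) = 1/(358 + 1677) = 1/2035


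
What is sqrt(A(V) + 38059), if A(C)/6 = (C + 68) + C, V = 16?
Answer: sqrt(38659) ≈ 196.62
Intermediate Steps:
A(C) = 408 + 12*C (A(C) = 6*((C + 68) + C) = 6*((68 + C) + C) = 6*(68 + 2*C) = 408 + 12*C)
sqrt(A(V) + 38059) = sqrt((408 + 12*16) + 38059) = sqrt((408 + 192) + 38059) = sqrt(600 + 38059) = sqrt(38659)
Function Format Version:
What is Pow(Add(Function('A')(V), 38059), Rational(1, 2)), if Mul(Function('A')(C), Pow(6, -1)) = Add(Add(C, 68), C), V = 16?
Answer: Pow(38659, Rational(1, 2)) ≈ 196.62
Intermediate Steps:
Function('A')(C) = Add(408, Mul(12, C)) (Function('A')(C) = Mul(6, Add(Add(C, 68), C)) = Mul(6, Add(Add(68, C), C)) = Mul(6, Add(68, Mul(2, C))) = Add(408, Mul(12, C)))
Pow(Add(Function('A')(V), 38059), Rational(1, 2)) = Pow(Add(Add(408, Mul(12, 16)), 38059), Rational(1, 2)) = Pow(Add(Add(408, 192), 38059), Rational(1, 2)) = Pow(Add(600, 38059), Rational(1, 2)) = Pow(38659, Rational(1, 2))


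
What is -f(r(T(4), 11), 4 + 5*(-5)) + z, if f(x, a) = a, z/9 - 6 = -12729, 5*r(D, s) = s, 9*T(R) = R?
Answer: -114486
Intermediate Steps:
T(R) = R/9
r(D, s) = s/5
z = -114507 (z = 54 + 9*(-12729) = 54 - 114561 = -114507)
-f(r(T(4), 11), 4 + 5*(-5)) + z = -(4 + 5*(-5)) - 114507 = -(4 - 25) - 114507 = -1*(-21) - 114507 = 21 - 114507 = -114486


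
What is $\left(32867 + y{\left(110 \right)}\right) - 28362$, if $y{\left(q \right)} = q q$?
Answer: $16605$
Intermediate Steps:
$y{\left(q \right)} = q^{2}$
$\left(32867 + y{\left(110 \right)}\right) - 28362 = \left(32867 + 110^{2}\right) - 28362 = \left(32867 + 12100\right) - 28362 = 44967 - 28362 = 16605$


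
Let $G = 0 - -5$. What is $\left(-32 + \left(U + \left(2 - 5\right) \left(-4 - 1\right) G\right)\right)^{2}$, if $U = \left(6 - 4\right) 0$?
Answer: $1849$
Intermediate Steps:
$G = 5$ ($G = 0 + 5 = 5$)
$U = 0$ ($U = 2 \cdot 0 = 0$)
$\left(-32 + \left(U + \left(2 - 5\right) \left(-4 - 1\right) G\right)\right)^{2} = \left(-32 + \left(0 + \left(2 - 5\right) \left(-4 - 1\right) 5\right)\right)^{2} = \left(-32 + \left(0 + \left(-3\right) \left(-5\right) 5\right)\right)^{2} = \left(-32 + \left(0 + 15 \cdot 5\right)\right)^{2} = \left(-32 + \left(0 + 75\right)\right)^{2} = \left(-32 + 75\right)^{2} = 43^{2} = 1849$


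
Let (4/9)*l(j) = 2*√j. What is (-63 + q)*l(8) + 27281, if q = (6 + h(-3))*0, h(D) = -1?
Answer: 27281 - 567*√2 ≈ 26479.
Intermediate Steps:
l(j) = 9*√j/2 (l(j) = 9*(2*√j)/4 = 9*√j/2)
q = 0 (q = (6 - 1)*0 = 5*0 = 0)
(-63 + q)*l(8) + 27281 = (-63 + 0)*(9*√8/2) + 27281 = -567*2*√2/2 + 27281 = -567*√2 + 27281 = 27281 - 567*√2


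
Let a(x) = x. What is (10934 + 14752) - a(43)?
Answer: 25643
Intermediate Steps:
(10934 + 14752) - a(43) = (10934 + 14752) - 1*43 = 25686 - 43 = 25643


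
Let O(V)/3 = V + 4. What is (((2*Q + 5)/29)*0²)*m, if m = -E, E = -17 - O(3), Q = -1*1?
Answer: 0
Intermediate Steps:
Q = -1
O(V) = 12 + 3*V (O(V) = 3*(V + 4) = 3*(4 + V) = 12 + 3*V)
E = -38 (E = -17 - (12 + 3*3) = -17 - (12 + 9) = -17 - 1*21 = -17 - 21 = -38)
m = 38 (m = -1*(-38) = 38)
(((2*Q + 5)/29)*0²)*m = (((2*(-1) + 5)/29)*0²)*38 = (((-2 + 5)*(1/29))*0)*38 = ((3*(1/29))*0)*38 = ((3/29)*0)*38 = 0*38 = 0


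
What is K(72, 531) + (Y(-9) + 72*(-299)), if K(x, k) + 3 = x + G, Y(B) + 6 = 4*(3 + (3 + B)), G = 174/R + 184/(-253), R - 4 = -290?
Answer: -3071402/143 ≈ -21478.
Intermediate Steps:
R = -286 (R = 4 - 290 = -286)
G = -191/143 (G = 174/(-286) + 184/(-253) = 174*(-1/286) + 184*(-1/253) = -87/143 - 8/11 = -191/143 ≈ -1.3357)
Y(B) = 18 + 4*B (Y(B) = -6 + 4*(3 + (3 + B)) = -6 + 4*(6 + B) = -6 + (24 + 4*B) = 18 + 4*B)
K(x, k) = -620/143 + x (K(x, k) = -3 + (x - 191/143) = -3 + (-191/143 + x) = -620/143 + x)
K(72, 531) + (Y(-9) + 72*(-299)) = (-620/143 + 72) + ((18 + 4*(-9)) + 72*(-299)) = 9676/143 + ((18 - 36) - 21528) = 9676/143 + (-18 - 21528) = 9676/143 - 21546 = -3071402/143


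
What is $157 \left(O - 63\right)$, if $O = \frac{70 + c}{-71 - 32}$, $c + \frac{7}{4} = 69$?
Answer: $- \frac{4161285}{412} \approx -10100.0$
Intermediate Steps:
$c = \frac{269}{4}$ ($c = - \frac{7}{4} + 69 = \frac{269}{4} \approx 67.25$)
$O = - \frac{549}{412}$ ($O = \frac{70 + \frac{269}{4}}{-71 - 32} = \frac{549}{4 \left(-103\right)} = \frac{549}{4} \left(- \frac{1}{103}\right) = - \frac{549}{412} \approx -1.3325$)
$157 \left(O - 63\right) = 157 \left(- \frac{549}{412} - 63\right) = 157 \left(- \frac{26505}{412}\right) = - \frac{4161285}{412}$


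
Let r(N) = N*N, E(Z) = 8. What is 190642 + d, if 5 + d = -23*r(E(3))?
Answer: 189165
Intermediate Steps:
r(N) = N**2
d = -1477 (d = -5 - 23*8**2 = -5 - 23*64 = -5 - 1472 = -1477)
190642 + d = 190642 - 1477 = 189165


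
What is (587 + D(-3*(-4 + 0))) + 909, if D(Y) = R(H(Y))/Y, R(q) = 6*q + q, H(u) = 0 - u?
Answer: 1489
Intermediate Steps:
H(u) = -u
R(q) = 7*q
D(Y) = -7 (D(Y) = (7*(-Y))/Y = (-7*Y)/Y = -7)
(587 + D(-3*(-4 + 0))) + 909 = (587 - 7) + 909 = 580 + 909 = 1489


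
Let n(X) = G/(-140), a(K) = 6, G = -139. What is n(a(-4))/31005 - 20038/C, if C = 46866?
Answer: -14495405371/33905207700 ≈ -0.42753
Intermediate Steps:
n(X) = 139/140 (n(X) = -139/(-140) = -139*(-1/140) = 139/140)
n(a(-4))/31005 - 20038/C = (139/140)/31005 - 20038/46866 = (139/140)*(1/31005) - 20038*1/46866 = 139/4340700 - 10019/23433 = -14495405371/33905207700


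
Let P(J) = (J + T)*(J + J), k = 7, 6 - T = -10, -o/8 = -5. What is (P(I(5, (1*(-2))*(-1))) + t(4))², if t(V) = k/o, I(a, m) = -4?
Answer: 14691889/1600 ≈ 9182.4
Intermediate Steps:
o = 40 (o = -8*(-5) = 40)
T = 16 (T = 6 - 1*(-10) = 6 + 10 = 16)
P(J) = 2*J*(16 + J) (P(J) = (J + 16)*(J + J) = (16 + J)*(2*J) = 2*J*(16 + J))
t(V) = 7/40
(P(I(5, (1*(-2))*(-1))) + t(4))² = (2*(-4)*(16 - 4) + 7/40)² = (2*(-4)*12 + 7/40)² = (-96 + 7/40)² = (-3833/40)² = 14691889/1600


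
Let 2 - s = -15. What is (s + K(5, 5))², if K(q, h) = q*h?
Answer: 1764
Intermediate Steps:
s = 17 (s = 2 - 1*(-15) = 2 + 15 = 17)
K(q, h) = h*q
(s + K(5, 5))² = (17 + 5*5)² = (17 + 25)² = 42² = 1764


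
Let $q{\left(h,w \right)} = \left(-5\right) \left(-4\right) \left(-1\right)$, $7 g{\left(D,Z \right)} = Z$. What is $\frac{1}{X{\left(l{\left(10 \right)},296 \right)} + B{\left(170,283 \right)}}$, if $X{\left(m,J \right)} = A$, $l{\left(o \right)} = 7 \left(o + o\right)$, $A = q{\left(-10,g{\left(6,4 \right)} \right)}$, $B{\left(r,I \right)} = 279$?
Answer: $\frac{1}{259} \approx 0.003861$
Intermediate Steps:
$g{\left(D,Z \right)} = \frac{Z}{7}$
$q{\left(h,w \right)} = -20$ ($q{\left(h,w \right)} = 20 \left(-1\right) = -20$)
$A = -20$
$l{\left(o \right)} = 14 o$ ($l{\left(o \right)} = 7 \cdot 2 o = 14 o$)
$X{\left(m,J \right)} = -20$
$\frac{1}{X{\left(l{\left(10 \right)},296 \right)} + B{\left(170,283 \right)}} = \frac{1}{-20 + 279} = \frac{1}{259}$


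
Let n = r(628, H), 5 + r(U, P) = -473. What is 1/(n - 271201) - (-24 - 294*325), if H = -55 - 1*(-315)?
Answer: 25965448745/271679 ≈ 95574.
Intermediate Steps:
H = 260 (H = -55 + 315 = 260)
r(U, P) = -478 (r(U, P) = -5 - 473 = -478)
n = -478
1/(n - 271201) - (-24 - 294*325) = 1/(-478 - 271201) - (-24 - 294*325) = 1/(-271679) - (-24 - 95550) = -1/271679 - 1*(-95574) = -1/271679 + 95574 = 25965448745/271679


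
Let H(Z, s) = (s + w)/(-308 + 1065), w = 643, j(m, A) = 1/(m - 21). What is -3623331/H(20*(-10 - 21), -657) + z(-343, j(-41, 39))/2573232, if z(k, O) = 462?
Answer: 588168262981751/3002104 ≈ 1.9592e+8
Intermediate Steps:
j(m, A) = 1/(-21 + m)
H(Z, s) = 643/757 + s/757 (H(Z, s) = (s + 643)/(-308 + 1065) = (643 + s)/757 = (643 + s)*(1/757) = 643/757 + s/757)
-3623331/H(20*(-10 - 21), -657) + z(-343, j(-41, 39))/2573232 = -3623331/(643/757 + (1/757)*(-657)) + 462/2573232 = -3623331/(643/757 - 657/757) + 462*(1/2573232) = -3623331/(-14/757) + 77/428872 = -3623331*(-757/14) + 77/428872 = 2742861567/14 + 77/428872 = 588168262981751/3002104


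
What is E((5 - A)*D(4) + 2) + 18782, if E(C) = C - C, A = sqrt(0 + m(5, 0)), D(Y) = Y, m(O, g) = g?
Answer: 18782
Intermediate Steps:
A = 0 (A = sqrt(0 + 0) = sqrt(0) = 0)
E(C) = 0
E((5 - A)*D(4) + 2) + 18782 = 0 + 18782 = 18782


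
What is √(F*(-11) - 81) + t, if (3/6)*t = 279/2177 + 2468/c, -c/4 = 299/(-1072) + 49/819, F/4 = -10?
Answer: 336956624514/59821783 + √359 ≈ 5651.6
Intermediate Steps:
F = -40 (F = 4*(-10) = -40)
c = 27479/31356 (c = -4*(299/(-1072) + 49/819) = -4*(299*(-1/1072) + 49*(1/819)) = -4*(-299/1072 + 7/117) = -4*(-27479/125424) = 27479/31356 ≈ 0.87636)
t = 336956624514/59821783 (t = 2*(279/2177 + 2468/(27479/31356)) = 2*(279*(1/2177) + 2468*(31356/27479)) = 2*(279/2177 + 77386608/27479) = 2*(168478312257/59821783) = 336956624514/59821783 ≈ 5632.7)
√(F*(-11) - 81) + t = √(-40*(-11) - 81) + 336956624514/59821783 = √(440 - 81) + 336956624514/59821783 = √359 + 336956624514/59821783 = 336956624514/59821783 + √359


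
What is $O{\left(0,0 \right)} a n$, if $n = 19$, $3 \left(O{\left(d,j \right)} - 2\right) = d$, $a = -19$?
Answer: $-722$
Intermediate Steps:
$O{\left(d,j \right)} = 2 + \frac{d}{3}$
$O{\left(0,0 \right)} a n = \left(2 + \frac{1}{3} \cdot 0\right) \left(-19\right) 19 = \left(2 + 0\right) \left(-19\right) 19 = 2 \left(-19\right) 19 = \left(-38\right) 19 = -722$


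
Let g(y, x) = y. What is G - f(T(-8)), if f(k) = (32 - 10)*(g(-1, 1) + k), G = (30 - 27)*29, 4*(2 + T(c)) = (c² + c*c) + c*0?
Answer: -551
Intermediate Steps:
T(c) = -2 + c²/2 (T(c) = -2 + ((c² + c*c) + c*0)/4 = -2 + ((c² + c²) + 0)/4 = -2 + (2*c² + 0)/4 = -2 + (2*c²)/4 = -2 + c²/2)
G = 87 (G = 3*29 = 87)
f(k) = -22 + 22*k (f(k) = (32 - 10)*(-1 + k) = 22*(-1 + k) = -22 + 22*k)
G - f(T(-8)) = 87 - (-22 + 22*(-2 + (½)*(-8)²)) = 87 - (-22 + 22*(-2 + (½)*64)) = 87 - (-22 + 22*(-2 + 32)) = 87 - (-22 + 22*30) = 87 - (-22 + 660) = 87 - 1*638 = 87 - 638 = -551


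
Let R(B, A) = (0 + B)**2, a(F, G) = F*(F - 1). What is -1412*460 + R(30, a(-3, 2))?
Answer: -648620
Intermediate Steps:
a(F, G) = F*(-1 + F)
R(B, A) = B**2
-1412*460 + R(30, a(-3, 2)) = -1412*460 + 30**2 = -649520 + 900 = -648620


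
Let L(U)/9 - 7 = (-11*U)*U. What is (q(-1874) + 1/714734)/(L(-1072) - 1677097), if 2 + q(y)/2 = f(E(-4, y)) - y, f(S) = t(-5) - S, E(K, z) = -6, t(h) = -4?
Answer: -2678823033/82513360047500 ≈ -3.2465e-5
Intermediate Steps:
L(U) = 63 - 99*U² (L(U) = 63 + 9*((-11*U)*U) = 63 + 9*(-11*U²) = 63 - 99*U²)
f(S) = -4 - S
q(y) = -2*y (q(y) = -4 + 2*((-4 - 1*(-6)) - y) = -4 + 2*((-4 + 6) - y) = -4 + 2*(2 - y) = -4 + (4 - 2*y) = -2*y)
(q(-1874) + 1/714734)/(L(-1072) - 1677097) = (-2*(-1874) + 1/714734)/((63 - 99*(-1072)²) - 1677097) = (3748 + 1/714734)/((63 - 99*1149184) - 1677097) = 2678823033/(714734*((63 - 113769216) - 1677097)) = 2678823033/(714734*(-113769153 - 1677097)) = (2678823033/714734)/(-115446250) = (2678823033/714734)*(-1/115446250) = -2678823033/82513360047500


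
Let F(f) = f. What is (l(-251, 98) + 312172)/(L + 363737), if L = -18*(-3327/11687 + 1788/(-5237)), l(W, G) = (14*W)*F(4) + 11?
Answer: 18246809074013/22263147005993 ≈ 0.81960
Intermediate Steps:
l(W, G) = 11 + 56*W (l(W, G) = (14*W)*4 + 11 = 56*W + 11 = 11 + 56*W)
L = 689757390/61204819 (L = -18*(-3327*1/11687 + 1788*(-1/5237)) = -18*(-3327/11687 - 1788/5237) = -18*(-38319855/61204819) = 689757390/61204819 ≈ 11.270)
(l(-251, 98) + 312172)/(L + 363737) = ((11 + 56*(-251)) + 312172)/(689757390/61204819 + 363737) = ((11 - 14056) + 312172)/(22263147005993/61204819) = (-14045 + 312172)*(61204819/22263147005993) = 298127*(61204819/22263147005993) = 18246809074013/22263147005993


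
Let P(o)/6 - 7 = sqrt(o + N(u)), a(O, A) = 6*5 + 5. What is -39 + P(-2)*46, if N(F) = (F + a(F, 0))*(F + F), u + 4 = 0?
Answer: 1893 + 1380*I*sqrt(10) ≈ 1893.0 + 4363.9*I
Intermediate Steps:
a(O, A) = 35 (a(O, A) = 30 + 5 = 35)
u = -4 (u = -4 + 0 = -4)
N(F) = 2*F*(35 + F) (N(F) = (F + 35)*(F + F) = (35 + F)*(2*F) = 2*F*(35 + F))
P(o) = 42 + 6*sqrt(-248 + o) (P(o) = 42 + 6*sqrt(o + 2*(-4)*(35 - 4)) = 42 + 6*sqrt(o + 2*(-4)*31) = 42 + 6*sqrt(o - 248) = 42 + 6*sqrt(-248 + o))
-39 + P(-2)*46 = -39 + (42 + 6*sqrt(-248 - 2))*46 = -39 + (42 + 6*sqrt(-250))*46 = -39 + (42 + 6*(5*I*sqrt(10)))*46 = -39 + (42 + 30*I*sqrt(10))*46 = -39 + (1932 + 1380*I*sqrt(10)) = 1893 + 1380*I*sqrt(10)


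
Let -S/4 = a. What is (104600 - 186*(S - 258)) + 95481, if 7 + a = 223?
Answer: 408773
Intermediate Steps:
a = 216 (a = -7 + 223 = 216)
S = -864 (S = -4*216 = -864)
(104600 - 186*(S - 258)) + 95481 = (104600 - 186*(-864 - 258)) + 95481 = (104600 - 186*(-1122)) + 95481 = (104600 + 208692) + 95481 = 313292 + 95481 = 408773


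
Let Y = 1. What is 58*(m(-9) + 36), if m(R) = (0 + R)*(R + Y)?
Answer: 6264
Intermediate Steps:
m(R) = R*(1 + R) (m(R) = (0 + R)*(R + 1) = R*(1 + R))
58*(m(-9) + 36) = 58*(-9*(1 - 9) + 36) = 58*(-9*(-8) + 36) = 58*(72 + 36) = 58*108 = 6264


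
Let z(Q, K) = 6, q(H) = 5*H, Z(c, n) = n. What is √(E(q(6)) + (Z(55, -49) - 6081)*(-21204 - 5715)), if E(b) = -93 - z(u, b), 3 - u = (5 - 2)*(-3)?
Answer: 3*√18334819 ≈ 12846.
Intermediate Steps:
u = 12 (u = 3 - (5 - 2)*(-3) = 3 - 3*(-3) = 3 - 1*(-9) = 3 + 9 = 12)
E(b) = -99 (E(b) = -93 - 1*6 = -93 - 6 = -99)
√(E(q(6)) + (Z(55, -49) - 6081)*(-21204 - 5715)) = √(-99 + (-49 - 6081)*(-21204 - 5715)) = √(-99 - 6130*(-26919)) = √(-99 + 165013470) = √165013371 = 3*√18334819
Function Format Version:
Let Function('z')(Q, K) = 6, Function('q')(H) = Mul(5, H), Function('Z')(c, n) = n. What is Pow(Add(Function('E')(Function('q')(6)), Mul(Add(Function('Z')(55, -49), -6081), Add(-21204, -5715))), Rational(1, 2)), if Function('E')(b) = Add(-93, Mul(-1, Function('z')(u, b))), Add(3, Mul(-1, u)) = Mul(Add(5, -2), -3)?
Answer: Mul(3, Pow(18334819, Rational(1, 2))) ≈ 12846.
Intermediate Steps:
u = 12 (u = Add(3, Mul(-1, Mul(Add(5, -2), -3))) = Add(3, Mul(-1, Mul(3, -3))) = Add(3, Mul(-1, -9)) = Add(3, 9) = 12)
Function('E')(b) = -99 (Function('E')(b) = Add(-93, Mul(-1, 6)) = Add(-93, -6) = -99)
Pow(Add(Function('E')(Function('q')(6)), Mul(Add(Function('Z')(55, -49), -6081), Add(-21204, -5715))), Rational(1, 2)) = Pow(Add(-99, Mul(Add(-49, -6081), Add(-21204, -5715))), Rational(1, 2)) = Pow(Add(-99, Mul(-6130, -26919)), Rational(1, 2)) = Pow(Add(-99, 165013470), Rational(1, 2)) = Pow(165013371, Rational(1, 2)) = Mul(3, Pow(18334819, Rational(1, 2)))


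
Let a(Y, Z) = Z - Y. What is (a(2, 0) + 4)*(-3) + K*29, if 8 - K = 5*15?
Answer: -1949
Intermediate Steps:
K = -67 (K = 8 - 5*15 = 8 - 1*75 = 8 - 75 = -67)
(a(2, 0) + 4)*(-3) + K*29 = ((0 - 1*2) + 4)*(-3) - 67*29 = ((0 - 2) + 4)*(-3) - 1943 = (-2 + 4)*(-3) - 1943 = 2*(-3) - 1943 = -6 - 1943 = -1949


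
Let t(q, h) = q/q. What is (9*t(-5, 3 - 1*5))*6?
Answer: 54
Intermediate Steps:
t(q, h) = 1
(9*t(-5, 3 - 1*5))*6 = (9*1)*6 = 9*6 = 54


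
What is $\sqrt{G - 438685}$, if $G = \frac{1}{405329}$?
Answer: $\frac{2 i \sqrt{18018064943486939}}{405329} \approx 662.33 i$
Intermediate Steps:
$G = \frac{1}{405329} \approx 2.4671 \cdot 10^{-6}$
$\sqrt{G - 438685} = \sqrt{\frac{1}{405329} - 438685} = \sqrt{- \frac{177811752364}{405329}} = \frac{2 i \sqrt{18018064943486939}}{405329}$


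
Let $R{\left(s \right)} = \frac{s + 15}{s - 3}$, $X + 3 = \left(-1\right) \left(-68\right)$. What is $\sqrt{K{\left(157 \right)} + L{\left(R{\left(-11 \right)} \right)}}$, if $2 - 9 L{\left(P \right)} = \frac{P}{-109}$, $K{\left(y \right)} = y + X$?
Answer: $\frac{\sqrt{1164336474}}{2289} \approx 14.907$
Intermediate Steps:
$X = 65$ ($X = -3 - -68 = -3 + 68 = 65$)
$R{\left(s \right)} = \frac{15 + s}{-3 + s}$
$K{\left(y \right)} = 65 + y$ ($K{\left(y \right)} = y + 65 = 65 + y$)
$L{\left(P \right)} = \frac{2}{9} + \frac{P}{981}$ ($L{\left(P \right)} = \frac{2}{9} - \frac{P \frac{1}{-109}}{9} = \frac{2}{9} - \frac{P \left(- \frac{1}{109}\right)}{9} = \frac{2}{9} - \frac{\left(- \frac{1}{109}\right) P}{9} = \frac{2}{9} + \frac{P}{981}$)
$\sqrt{K{\left(157 \right)} + L{\left(R{\left(-11 \right)} \right)}} = \sqrt{\left(65 + 157\right) + \left(\frac{2}{9} + \frac{\frac{1}{-3 - 11} \left(15 - 11\right)}{981}\right)} = \sqrt{222 + \left(\frac{2}{9} + \frac{\frac{1}{-14} \cdot 4}{981}\right)} = \sqrt{222 + \left(\frac{2}{9} + \frac{\left(- \frac{1}{14}\right) 4}{981}\right)} = \sqrt{222 + \left(\frac{2}{9} + \frac{1}{981} \left(- \frac{2}{7}\right)\right)} = \sqrt{222 + \left(\frac{2}{9} - \frac{2}{6867}\right)} = \sqrt{222 + \frac{508}{2289}} = \sqrt{\frac{508666}{2289}} = \frac{\sqrt{1164336474}}{2289}$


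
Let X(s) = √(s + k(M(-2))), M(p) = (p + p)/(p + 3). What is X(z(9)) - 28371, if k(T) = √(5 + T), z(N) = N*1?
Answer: -28371 + √10 ≈ -28368.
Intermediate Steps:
z(N) = N
M(p) = 2*p/(3 + p) (M(p) = (2*p)/(3 + p) = 2*p/(3 + p))
X(s) = √(1 + s) (X(s) = √(s + √(5 + 2*(-2)/(3 - 2))) = √(s + √(5 + 2*(-2)/1)) = √(s + √(5 + 2*(-2)*1)) = √(s + √(5 - 4)) = √(s + √1) = √(s + 1) = √(1 + s))
X(z(9)) - 28371 = √(1 + 9) - 28371 = √10 - 28371 = -28371 + √10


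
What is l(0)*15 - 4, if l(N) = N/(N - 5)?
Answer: -4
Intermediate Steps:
l(N) = N/(-5 + N)
l(0)*15 - 4 = (0/(-5 + 0))*15 - 4 = (0/(-5))*15 - 4 = (0*(-⅕))*15 - 4 = 0*15 - 4 = 0 - 4 = -4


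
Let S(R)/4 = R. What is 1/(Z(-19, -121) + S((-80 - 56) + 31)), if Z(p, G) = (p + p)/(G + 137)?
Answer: -8/3379 ≈ -0.0023676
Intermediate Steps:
Z(p, G) = 2*p/(137 + G) (Z(p, G) = (2*p)/(137 + G) = 2*p/(137 + G))
S(R) = 4*R
1/(Z(-19, -121) + S((-80 - 56) + 31)) = 1/(2*(-19)/(137 - 121) + 4*((-80 - 56) + 31)) = 1/(2*(-19)/16 + 4*(-136 + 31)) = 1/(2*(-19)*(1/16) + 4*(-105)) = 1/(-19/8 - 420) = 1/(-3379/8) = -8/3379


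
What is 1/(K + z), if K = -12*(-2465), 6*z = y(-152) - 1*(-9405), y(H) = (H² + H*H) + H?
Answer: 2/77647 ≈ 2.5758e-5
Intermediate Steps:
y(H) = H + 2*H² (y(H) = (H² + H²) + H = 2*H² + H = H + 2*H²)
z = 18487/2 (z = (-152*(1 + 2*(-152)) - 1*(-9405))/6 = (-152*(1 - 304) + 9405)/6 = (-152*(-303) + 9405)/6 = (46056 + 9405)/6 = (⅙)*55461 = 18487/2 ≈ 9243.5)
K = 29580
1/(K + z) = 1/(29580 + 18487/2) = 1/(77647/2) = 2/77647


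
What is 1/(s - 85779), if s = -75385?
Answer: -1/161164 ≈ -6.2049e-6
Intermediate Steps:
1/(s - 85779) = 1/(-75385 - 85779) = 1/(-161164) = -1/161164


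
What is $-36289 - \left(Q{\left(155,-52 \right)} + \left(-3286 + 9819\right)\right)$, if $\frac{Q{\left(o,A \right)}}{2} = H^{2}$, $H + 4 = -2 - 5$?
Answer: $-43064$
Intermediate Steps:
$H = -11$ ($H = -4 - 7 = -11$)
$Q{\left(o,A \right)} = 242$ ($Q{\left(o,A \right)} = 2 \left(-11\right)^{2} = 2 \cdot 121 = 242$)
$-36289 - \left(Q{\left(155,-52 \right)} + \left(-3286 + 9819\right)\right) = -36289 - \left(242 + \left(-3286 + 9819\right)\right) = -36289 - \left(242 + 6533\right) = -36289 - 6775 = -43064$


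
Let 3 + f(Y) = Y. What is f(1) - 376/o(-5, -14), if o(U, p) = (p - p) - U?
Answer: -386/5 ≈ -77.200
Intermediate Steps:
f(Y) = -3 + Y
o(U, p) = -U (o(U, p) = 0 - U = -U)
f(1) - 376/o(-5, -14) = (-3 + 1) - 376/((-1*(-5))) = -2 - 376/5 = -386/5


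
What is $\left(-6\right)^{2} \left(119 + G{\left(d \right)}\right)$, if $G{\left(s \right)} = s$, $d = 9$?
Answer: $4608$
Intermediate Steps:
$\left(-6\right)^{2} \left(119 + G{\left(d \right)}\right) = \left(-6\right)^{2} \left(119 + 9\right) = 36 \cdot 128 = 4608$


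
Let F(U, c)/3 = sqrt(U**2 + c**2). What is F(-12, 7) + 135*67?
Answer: 9045 + 3*sqrt(193) ≈ 9086.7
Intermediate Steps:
F(U, c) = 3*sqrt(U**2 + c**2)
F(-12, 7) + 135*67 = 3*sqrt((-12)**2 + 7**2) + 135*67 = 3*sqrt(144 + 49) + 9045 = 3*sqrt(193) + 9045 = 9045 + 3*sqrt(193)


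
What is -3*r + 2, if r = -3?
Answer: 11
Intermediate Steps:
-3*r + 2 = -3*(-3) + 2 = 9 + 2 = 11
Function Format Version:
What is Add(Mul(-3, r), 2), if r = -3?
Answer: 11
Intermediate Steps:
Add(Mul(-3, r), 2) = Add(Mul(-3, -3), 2) = Add(9, 2) = 11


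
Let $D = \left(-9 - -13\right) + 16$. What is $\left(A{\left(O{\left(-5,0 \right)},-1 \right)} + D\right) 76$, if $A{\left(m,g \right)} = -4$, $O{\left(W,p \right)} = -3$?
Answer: $1216$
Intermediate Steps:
$D = 20$ ($D = \left(-9 + 13\right) + 16 = 4 + 16 = 20$)
$\left(A{\left(O{\left(-5,0 \right)},-1 \right)} + D\right) 76 = \left(-4 + 20\right) 76 = 16 \cdot 76 = 1216$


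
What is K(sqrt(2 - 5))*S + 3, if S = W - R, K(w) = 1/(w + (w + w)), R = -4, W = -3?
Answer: 3 - I*sqrt(3)/9 ≈ 3.0 - 0.19245*I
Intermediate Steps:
K(w) = 1/(3*w) (K(w) = 1/(w + 2*w) = 1/(3*w))
S = 1 (S = -3 - 1*(-4) = -3 + 4 = 1)
K(sqrt(2 - 5))*S + 3 = (1/(3*(sqrt(2 - 5))))*1 + 3 = (1/(3*(sqrt(-3))))*1 + 3 = (1/(3*((I*sqrt(3)))))*1 + 3 = ((-I*sqrt(3)/3)/3)*1 + 3 = -I*sqrt(3)/9*1 + 3 = -I*sqrt(3)/9 + 3 = 3 - I*sqrt(3)/9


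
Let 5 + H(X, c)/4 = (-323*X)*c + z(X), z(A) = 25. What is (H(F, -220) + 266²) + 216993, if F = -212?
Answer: -59971051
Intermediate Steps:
H(X, c) = 80 - 1292*X*c (H(X, c) = -20 + 4*((-323*X)*c + 25) = -20 + 4*(-323*X*c + 25) = -20 + 4*(25 - 323*X*c) = -20 + (100 - 1292*X*c) = 80 - 1292*X*c)
(H(F, -220) + 266²) + 216993 = ((80 - 1292*(-212)*(-220)) + 266²) + 216993 = ((80 - 60258880) + 70756) + 216993 = (-60258800 + 70756) + 216993 = -60188044 + 216993 = -59971051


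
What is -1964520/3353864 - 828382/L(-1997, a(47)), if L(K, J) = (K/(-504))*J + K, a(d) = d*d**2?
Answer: -225698621666319/86499524451019 ≈ -2.6092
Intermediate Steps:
a(d) = d**3
L(K, J) = K - J*K/504 (L(K, J) = (K*(-1/504))*J + K = (-K/504)*J + K = -J*K/504 + K = K - J*K/504)
-1964520/3353864 - 828382/L(-1997, a(47)) = -1964520/3353864 - 828382*(-504/(1997*(504 - 1*47**3))) = -1964520*1/3353864 - 828382*(-504/(1997*(504 - 1*103823))) = -245565/419233 - 828382*(-504/(1997*(504 - 103823))) = -245565/419233 - 828382/((1/504)*(-1997)*(-103319)) = -245565/419233 - 828382/206328043/504 = -245565/419233 - 828382*504/206328043 = -245565/419233 - 417504528/206328043 = -225698621666319/86499524451019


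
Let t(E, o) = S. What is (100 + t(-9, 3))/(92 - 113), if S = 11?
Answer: -37/7 ≈ -5.2857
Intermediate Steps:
t(E, o) = 11
(100 + t(-9, 3))/(92 - 113) = (100 + 11)/(92 - 113) = 111/(-21) = -1/21*111 = -37/7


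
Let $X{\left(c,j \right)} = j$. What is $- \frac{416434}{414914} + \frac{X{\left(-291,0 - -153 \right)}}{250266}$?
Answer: $- \frac{17359298267}{17306477854} \approx -1.0031$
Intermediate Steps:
$- \frac{416434}{414914} + \frac{X{\left(-291,0 - -153 \right)}}{250266} = - \frac{416434}{414914} + \frac{0 - -153}{250266} = \left(-416434\right) \frac{1}{414914} + \left(0 + 153\right) \frac{1}{250266} = - \frac{208217}{207457} + 153 \cdot \frac{1}{250266} = - \frac{208217}{207457} + \frac{51}{83422} = - \frac{17359298267}{17306477854}$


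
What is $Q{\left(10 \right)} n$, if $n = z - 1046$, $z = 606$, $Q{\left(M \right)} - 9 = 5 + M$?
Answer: $-10560$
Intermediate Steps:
$Q{\left(M \right)} = 14 + M$ ($Q{\left(M \right)} = 9 + \left(5 + M\right) = 14 + M$)
$n = -440$ ($n = 606 - 1046 = -440$)
$Q{\left(10 \right)} n = \left(14 + 10\right) \left(-440\right) = 24 \left(-440\right) = -10560$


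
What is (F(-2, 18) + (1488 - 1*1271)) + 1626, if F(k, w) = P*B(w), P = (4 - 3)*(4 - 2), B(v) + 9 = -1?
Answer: 1823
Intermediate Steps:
B(v) = -10 (B(v) = -9 - 1 = -10)
P = 2 (P = 1*2 = 2)
F(k, w) = -20 (F(k, w) = 2*(-10) = -20)
(F(-2, 18) + (1488 - 1*1271)) + 1626 = (-20 + (1488 - 1*1271)) + 1626 = (-20 + (1488 - 1271)) + 1626 = (-20 + 217) + 1626 = 197 + 1626 = 1823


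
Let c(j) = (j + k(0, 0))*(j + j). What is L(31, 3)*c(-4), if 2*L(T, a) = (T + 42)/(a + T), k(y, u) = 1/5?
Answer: 2774/85 ≈ 32.635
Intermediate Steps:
k(y, u) = ⅕
L(T, a) = (42 + T)/(2*(T + a)) (L(T, a) = ((T + 42)/(a + T))/2 = ((42 + T)/(T + a))/2 = (42 + T)/(2*(T + a)))
c(j) = 2*j*(⅕ + j) (c(j) = (j + ⅕)*(j + j) = (⅕ + j)*(2*j) = 2*j*(⅕ + j))
L(31, 3)*c(-4) = ((21 + (½)*31)/(31 + 3))*((⅖)*(-4)*(1 + 5*(-4))) = ((21 + 31/2)/34)*((⅖)*(-4)*(1 - 20)) = ((1/34)*(73/2))*((⅖)*(-4)*(-19)) = (73/68)*(152/5) = 2774/85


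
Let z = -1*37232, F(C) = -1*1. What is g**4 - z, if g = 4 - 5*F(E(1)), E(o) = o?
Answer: 43793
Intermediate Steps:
F(C) = -1
g = 9 (g = 4 - 5*(-1) = 4 + 5 = 9)
z = -37232
g**4 - z = 9**4 - 1*(-37232) = 6561 + 37232 = 43793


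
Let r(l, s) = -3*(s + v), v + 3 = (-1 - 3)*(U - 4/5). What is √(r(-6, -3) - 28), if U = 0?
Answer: 7*I*√10/5 ≈ 4.4272*I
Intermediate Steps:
v = ⅕ (v = -3 + (-1 - 3)*(0 - 4/5) = -3 - 4*(0 - 4*⅕) = -3 - 4*(0 - ⅘) = -3 - 4*(-⅘) = -3 + 16/5 = ⅕ ≈ 0.20000)
r(l, s) = -⅗ - 3*s (r(l, s) = -3*(s + ⅕) = -3*(⅕ + s) = -⅗ - 3*s)
√(r(-6, -3) - 28) = √((-⅗ - 3*(-3)) - 28) = √((-⅗ + 9) - 28) = √(42/5 - 28) = √(-98/5) = 7*I*√10/5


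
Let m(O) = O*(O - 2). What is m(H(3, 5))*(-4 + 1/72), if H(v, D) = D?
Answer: -1435/24 ≈ -59.792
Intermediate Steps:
m(O) = O*(-2 + O)
m(H(3, 5))*(-4 + 1/72) = (5*(-2 + 5))*(-4 + 1/72) = (5*3)*(-4 + 1/72) = 15*(-287/72) = -1435/24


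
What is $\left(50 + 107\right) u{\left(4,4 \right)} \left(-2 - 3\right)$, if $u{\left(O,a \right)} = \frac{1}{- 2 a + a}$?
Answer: $\frac{785}{4} \approx 196.25$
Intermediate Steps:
$u{\left(O,a \right)} = - \frac{1}{a}$ ($u{\left(O,a \right)} = \frac{1}{\left(-1\right) a} = - \frac{1}{a}$)
$\left(50 + 107\right) u{\left(4,4 \right)} \left(-2 - 3\right) = \left(50 + 107\right) - \frac{1}{4} \left(-2 - 3\right) = 157 \left(-1\right) \frac{1}{4} \left(-5\right) = 157 \left(\left(- \frac{1}{4}\right) \left(-5\right)\right) = 157 \cdot \frac{5}{4} = \frac{785}{4}$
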